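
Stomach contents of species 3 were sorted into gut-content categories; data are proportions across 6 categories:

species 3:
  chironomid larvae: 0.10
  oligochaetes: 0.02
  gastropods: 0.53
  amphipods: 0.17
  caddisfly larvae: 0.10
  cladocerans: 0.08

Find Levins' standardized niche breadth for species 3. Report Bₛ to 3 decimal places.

Σpᵢ² = 0.10² + 0.02² + 0.53² + 0.17² + 0.10² + 0.08² = 0.0100 + 0.0004 + 0.2809 + 0.0289 + 0.0100 + 0.0064 = 0.3366
B = 1 / 0.3366 = 2.97089
Bₛ = (B − 1)/(n − 1) = (2.97089 − 1)/(6 − 1) = 1.97089/5 = 0.39418

0.394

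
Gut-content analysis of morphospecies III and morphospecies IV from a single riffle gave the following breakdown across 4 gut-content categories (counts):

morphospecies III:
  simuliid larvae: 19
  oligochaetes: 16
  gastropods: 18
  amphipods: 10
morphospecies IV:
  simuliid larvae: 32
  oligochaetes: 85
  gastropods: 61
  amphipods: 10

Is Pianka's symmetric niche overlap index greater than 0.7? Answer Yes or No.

Proportions for morphospecies III (n=63): 19/63=0.3016, 16/63=0.2540, 18/63=0.2857, 10/63=0.1587
Proportions for morphospecies IV (n=188): 32/188=0.1702, 85/188=0.4521, 61/188=0.3245, 10/188=0.0532
Σ p₁ᵢp₂ᵢ = 0.051332 + 0.114833 + 0.092710 + 0.008443 = 0.267318
Σp_1ᵢ² = 0.3016² + 0.2540² + 0.2857² + 0.1587² = 0.090963 + 0.064516 + 0.081624 + 0.025186 = 0.262289
Σp_2ᵢ² = 0.1702² + 0.4521² + 0.3245² + 0.0532² = 0.028968 + 0.204394 + 0.105300 + 0.002830 = 0.341492
O = 0.267318 / √(0.262289 × 0.341492) = 0.267318 / 0.2992818 = 0.8932
O = 0.8932 > 0.7 → Yes.

Yes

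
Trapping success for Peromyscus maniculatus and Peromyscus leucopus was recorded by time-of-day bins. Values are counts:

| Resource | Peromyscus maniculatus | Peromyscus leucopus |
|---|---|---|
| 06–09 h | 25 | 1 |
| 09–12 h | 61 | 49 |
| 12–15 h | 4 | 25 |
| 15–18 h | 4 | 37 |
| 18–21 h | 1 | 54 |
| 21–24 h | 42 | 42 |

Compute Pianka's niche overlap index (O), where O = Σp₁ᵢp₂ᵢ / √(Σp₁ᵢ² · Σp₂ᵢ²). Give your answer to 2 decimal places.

Proportions for Peromyscus maniculatus (n=137): 25/137=0.1825, 61/137=0.4453, 4/137=0.0292, 4/137=0.0292, 1/137=0.0073, 42/137=0.3066
Proportions for Peromyscus leucopus (n=208): 1/208=0.0048, 49/208=0.2356, 25/208=0.1202, 37/208=0.1779, 54/208=0.2596, 42/208=0.2019
Σ p₁ᵢp₂ᵢ = 0.000876 + 0.104913 + 0.003510 + 0.005195 + 0.001895 + 0.061903 = 0.178292
Σp_1ᵢ² = 0.1825² + 0.4453² + 0.0292² + 0.0292² + 0.0073² + 0.3066² = 0.033306 + 0.198292 + 0.000853 + 0.000853 + 0.000053 + 0.094004 = 0.327361
Σp_2ᵢ² = 0.0048² + 0.2356² + 0.1202² + 0.1779² + 0.2596² + 0.2019² = 0.000023 + 0.055507 + 0.014448 + 0.031648 + 0.067392 + 0.040764 = 0.209782
O = 0.178292 / √(0.327361 × 0.209782) = 0.178292 / 0.2620581 = 0.6804

0.68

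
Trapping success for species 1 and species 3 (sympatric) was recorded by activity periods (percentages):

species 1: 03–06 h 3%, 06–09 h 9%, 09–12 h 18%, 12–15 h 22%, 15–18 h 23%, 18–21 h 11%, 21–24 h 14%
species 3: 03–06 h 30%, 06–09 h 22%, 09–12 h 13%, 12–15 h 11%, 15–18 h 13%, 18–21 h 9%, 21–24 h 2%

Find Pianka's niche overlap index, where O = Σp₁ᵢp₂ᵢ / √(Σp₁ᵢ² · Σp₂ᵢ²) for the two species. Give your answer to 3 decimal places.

Convert percentages to proportions (divide by 100).
Σ p₁ᵢp₂ᵢ = 0.0090 + 0.0198 + 0.0234 + 0.0242 + 0.0299 + 0.0099 + 0.0028 = 0.1190
Σp_1ᵢ² = 0.03² + 0.09² + 0.18² + 0.22² + 0.23² + 0.11² + 0.14² = 0.0009 + 0.0081 + 0.0324 + 0.0484 + 0.0529 + 0.0121 + 0.0196 = 0.1744
Σp_2ᵢ² = 0.30² + 0.22² + 0.13² + 0.11² + 0.13² + 0.09² + 0.02² = 0.0900 + 0.0484 + 0.0169 + 0.0121 + 0.0169 + 0.0081 + 0.0004 = 0.1928
O = 0.1190 / √(0.1744 × 0.1928) = 0.1190 / 0.183369 = 0.64896

0.649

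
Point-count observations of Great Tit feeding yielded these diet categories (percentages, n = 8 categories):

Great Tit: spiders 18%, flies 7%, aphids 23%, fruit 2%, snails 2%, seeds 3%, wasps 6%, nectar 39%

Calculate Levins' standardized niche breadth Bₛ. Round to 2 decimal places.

Convert percentages to proportions (divide by 100).
Σpᵢ² = 0.18² + 0.07² + 0.23² + 0.02² + 0.02² + 0.03² + 0.06² + 0.39² = 0.0324 + 0.0049 + 0.0529 + 0.0004 + 0.0004 + 0.0009 + 0.0036 + 0.1521 = 0.2476
B = 1 / 0.2476 = 4.0388
Bₛ = (B − 1)/(n − 1) = (4.0388 − 1)/(8 − 1) = 3.0388/7 = 0.4341

0.43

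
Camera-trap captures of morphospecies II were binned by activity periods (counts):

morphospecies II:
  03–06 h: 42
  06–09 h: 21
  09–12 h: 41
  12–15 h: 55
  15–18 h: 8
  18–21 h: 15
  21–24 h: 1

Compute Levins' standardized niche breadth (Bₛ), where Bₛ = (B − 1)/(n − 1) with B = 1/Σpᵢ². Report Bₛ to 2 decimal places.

0.61

Proportions for morphospecies II (n=183): 42/183=0.2295, 21/183=0.1148, 41/183=0.2240, 55/183=0.3005, 8/183=0.0437, 15/183=0.0820, 1/183=0.0055
Σpᵢ² = 0.2295² + 0.1148² + 0.2240² + 0.3005² + 0.0437² + 0.0820² + 0.0055² = 0.052670 + 0.013179 + 0.050176 + 0.090300 + 0.001910 + 0.006724 + 0.000030 = 0.214989
B = 1 / 0.214989 = 4.6514
Bₛ = (B − 1)/(n − 1) = (4.6514 − 1)/(7 − 1) = 3.6514/6 = 0.6086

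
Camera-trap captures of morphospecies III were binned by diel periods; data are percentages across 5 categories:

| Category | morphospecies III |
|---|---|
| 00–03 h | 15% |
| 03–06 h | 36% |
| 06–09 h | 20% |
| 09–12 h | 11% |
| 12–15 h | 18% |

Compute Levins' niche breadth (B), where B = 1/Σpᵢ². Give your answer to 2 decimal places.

4.23

Convert percentages to proportions (divide by 100).
Σpᵢ² = 0.15² + 0.36² + 0.20² + 0.11² + 0.18² = 0.0225 + 0.1296 + 0.0400 + 0.0121 + 0.0324 = 0.2366
B = 1 / 0.2366 = 4.2265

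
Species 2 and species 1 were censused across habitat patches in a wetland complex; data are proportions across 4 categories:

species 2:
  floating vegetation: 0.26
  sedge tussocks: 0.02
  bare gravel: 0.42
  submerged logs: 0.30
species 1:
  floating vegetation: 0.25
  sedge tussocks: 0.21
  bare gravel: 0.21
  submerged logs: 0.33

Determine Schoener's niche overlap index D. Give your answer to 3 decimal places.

Σ|p₁ᵢ − p₂ᵢ| = 0.01 + 0.19 + 0.21 + 0.03 = 0.44
D = 1 − ½ × 0.44 = 1 − 0.220 = 0.78000

0.780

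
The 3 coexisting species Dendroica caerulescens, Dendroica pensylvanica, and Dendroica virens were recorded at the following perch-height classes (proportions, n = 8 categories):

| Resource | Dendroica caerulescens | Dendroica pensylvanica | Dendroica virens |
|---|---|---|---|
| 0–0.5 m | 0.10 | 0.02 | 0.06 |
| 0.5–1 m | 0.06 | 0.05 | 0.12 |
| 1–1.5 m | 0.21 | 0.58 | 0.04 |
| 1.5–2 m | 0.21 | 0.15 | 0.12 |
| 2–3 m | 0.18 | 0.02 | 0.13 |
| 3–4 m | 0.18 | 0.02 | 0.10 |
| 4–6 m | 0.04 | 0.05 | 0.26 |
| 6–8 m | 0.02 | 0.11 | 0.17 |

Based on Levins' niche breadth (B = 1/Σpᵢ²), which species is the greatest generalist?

Σp_caerᵢ² = 0.10² + 0.06² + 0.21² + 0.21² + 0.18² + 0.18² + 0.04² + 0.02² = 0.0100 + 0.0036 + 0.0441 + 0.0441 + 0.0324 + 0.0324 + 0.0016 + 0.0004 = 0.1686
B_caer = 1 / 0.1686 = 5.9312
Σp_pensᵢ² = 0.02² + 0.05² + 0.58² + 0.15² + 0.02² + 0.02² + 0.05² + 0.11² = 0.0004 + 0.0025 + 0.3364 + 0.0225 + 0.0004 + 0.0004 + 0.0025 + 0.0121 = 0.3772
B_pens = 1 / 0.3772 = 2.6511
Σp_vireᵢ² = 0.06² + 0.12² + 0.04² + 0.12² + 0.13² + 0.10² + 0.26² + 0.17² = 0.0036 + 0.0144 + 0.0016 + 0.0144 + 0.0169 + 0.0100 + 0.0676 + 0.0289 = 0.1574
B_vire = 1 / 0.1574 = 6.3532
Highest B → broadest niche (most generalist): Dendroica virens (B = 6.35).

Dendroica virens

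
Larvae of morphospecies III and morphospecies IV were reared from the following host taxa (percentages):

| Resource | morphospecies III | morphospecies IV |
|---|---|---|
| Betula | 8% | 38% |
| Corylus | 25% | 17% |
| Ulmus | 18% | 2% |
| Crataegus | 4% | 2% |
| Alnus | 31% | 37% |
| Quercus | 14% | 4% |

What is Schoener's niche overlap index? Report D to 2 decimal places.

Convert percentages to proportions (divide by 100).
Σ|p₁ᵢ − p₂ᵢ| = 0.30 + 0.08 + 0.16 + 0.02 + 0.06 + 0.10 = 0.72
D = 1 − ½ × 0.72 = 1 − 0.360 = 0.6400

0.64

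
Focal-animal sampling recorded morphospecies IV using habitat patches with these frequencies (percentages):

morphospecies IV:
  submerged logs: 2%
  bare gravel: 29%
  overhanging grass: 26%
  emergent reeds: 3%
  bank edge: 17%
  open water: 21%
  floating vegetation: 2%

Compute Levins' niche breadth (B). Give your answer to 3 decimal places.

Convert percentages to proportions (divide by 100).
Σpᵢ² = 0.02² + 0.29² + 0.26² + 0.03² + 0.17² + 0.21² + 0.02² = 0.0004 + 0.0841 + 0.0676 + 0.0009 + 0.0289 + 0.0441 + 0.0004 = 0.2264
B = 1 / 0.2264 = 4.41696

4.417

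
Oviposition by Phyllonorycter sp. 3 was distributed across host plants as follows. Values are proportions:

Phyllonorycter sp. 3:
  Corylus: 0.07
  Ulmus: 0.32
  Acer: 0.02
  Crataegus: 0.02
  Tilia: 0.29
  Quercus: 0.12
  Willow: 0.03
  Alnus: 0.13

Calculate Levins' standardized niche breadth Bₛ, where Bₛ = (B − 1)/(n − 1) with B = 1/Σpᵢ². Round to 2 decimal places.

Σpᵢ² = 0.07² + 0.32² + 0.02² + 0.02² + 0.29² + 0.12² + 0.03² + 0.13² = 0.0049 + 0.1024 + 0.0004 + 0.0004 + 0.0841 + 0.0144 + 0.0009 + 0.0169 = 0.2244
B = 1 / 0.2244 = 4.4563
Bₛ = (B − 1)/(n − 1) = (4.4563 − 1)/(8 − 1) = 3.4563/7 = 0.4938

0.49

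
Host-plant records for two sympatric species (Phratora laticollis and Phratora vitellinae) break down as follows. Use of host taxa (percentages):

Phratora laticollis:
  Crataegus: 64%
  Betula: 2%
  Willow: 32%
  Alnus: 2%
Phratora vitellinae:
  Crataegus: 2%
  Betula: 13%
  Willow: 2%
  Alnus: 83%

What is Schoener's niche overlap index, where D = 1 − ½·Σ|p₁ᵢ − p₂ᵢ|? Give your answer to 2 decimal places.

0.08

Convert percentages to proportions (divide by 100).
Σ|p₁ᵢ − p₂ᵢ| = 0.62 + 0.11 + 0.30 + 0.81 = 1.84
D = 1 − ½ × 1.84 = 1 − 0.920 = 0.0800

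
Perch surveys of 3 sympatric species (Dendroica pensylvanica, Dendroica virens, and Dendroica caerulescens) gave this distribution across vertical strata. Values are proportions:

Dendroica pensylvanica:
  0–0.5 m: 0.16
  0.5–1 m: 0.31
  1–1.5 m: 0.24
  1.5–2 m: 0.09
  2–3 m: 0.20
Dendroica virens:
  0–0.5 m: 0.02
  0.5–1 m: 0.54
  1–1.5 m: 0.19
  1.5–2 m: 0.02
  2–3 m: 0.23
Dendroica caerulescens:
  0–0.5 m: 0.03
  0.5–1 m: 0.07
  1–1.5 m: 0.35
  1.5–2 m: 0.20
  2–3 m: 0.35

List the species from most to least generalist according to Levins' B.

Dendroica pensylvanica > Dendroica caerulescens > Dendroica virens

Σp_pensᵢ² = 0.16² + 0.31² + 0.24² + 0.09² + 0.20² = 0.0256 + 0.0961 + 0.0576 + 0.0081 + 0.0400 = 0.2274
B_pens = 1 / 0.2274 = 4.3975
Σp_vireᵢ² = 0.02² + 0.54² + 0.19² + 0.02² + 0.23² = 0.0004 + 0.2916 + 0.0361 + 0.0004 + 0.0529 = 0.3814
B_vire = 1 / 0.3814 = 2.6219
Σp_caerᵢ² = 0.03² + 0.07² + 0.35² + 0.20² + 0.35² = 0.0009 + 0.0049 + 0.1225 + 0.0400 + 0.1225 = 0.2908
B_caer = 1 / 0.2908 = 3.4388
Ranking by B (broadest → narrowest): Dendroica pensylvanica (4.40) > Dendroica caerulescens (3.44) > Dendroica virens (2.62)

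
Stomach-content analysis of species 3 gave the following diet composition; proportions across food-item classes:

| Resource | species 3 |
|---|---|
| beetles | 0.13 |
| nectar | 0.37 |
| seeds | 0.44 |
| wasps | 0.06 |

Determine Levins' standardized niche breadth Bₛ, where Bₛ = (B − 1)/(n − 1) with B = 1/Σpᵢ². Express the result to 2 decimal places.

Σpᵢ² = 0.13² + 0.37² + 0.44² + 0.06² = 0.0169 + 0.1369 + 0.1936 + 0.0036 = 0.3510
B = 1 / 0.3510 = 2.8490
Bₛ = (B − 1)/(n − 1) = (2.8490 − 1)/(4 − 1) = 1.8490/3 = 0.6163

0.62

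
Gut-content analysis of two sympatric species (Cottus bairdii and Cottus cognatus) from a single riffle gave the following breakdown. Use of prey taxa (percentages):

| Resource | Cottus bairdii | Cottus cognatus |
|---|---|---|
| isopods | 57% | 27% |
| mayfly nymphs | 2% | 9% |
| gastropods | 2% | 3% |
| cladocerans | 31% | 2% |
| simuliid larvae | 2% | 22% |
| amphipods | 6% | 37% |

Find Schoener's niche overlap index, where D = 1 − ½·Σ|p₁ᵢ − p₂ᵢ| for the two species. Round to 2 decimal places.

Convert percentages to proportions (divide by 100).
Σ|p₁ᵢ − p₂ᵢ| = 0.30 + 0.07 + 0.01 + 0.29 + 0.20 + 0.31 = 1.18
D = 1 − ½ × 1.18 = 1 − 0.590 = 0.4100

0.41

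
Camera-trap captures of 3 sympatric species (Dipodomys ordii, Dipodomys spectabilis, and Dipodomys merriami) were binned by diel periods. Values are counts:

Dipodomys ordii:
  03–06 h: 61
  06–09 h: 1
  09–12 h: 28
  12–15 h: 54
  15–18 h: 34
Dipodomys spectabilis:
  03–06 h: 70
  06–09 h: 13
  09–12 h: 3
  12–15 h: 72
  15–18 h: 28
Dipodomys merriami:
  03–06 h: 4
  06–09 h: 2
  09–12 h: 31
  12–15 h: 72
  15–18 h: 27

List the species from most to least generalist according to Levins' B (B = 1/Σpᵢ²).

Dipodomys ordii > Dipodomys spectabilis > Dipodomys merriami

Proportions for Dipodomys ordii (n=178): 61/178=0.3427, 1/178=0.0056, 28/178=0.1573, 54/178=0.3034, 34/178=0.1910
Proportions for Dipodomys spectabilis (n=186): 70/186=0.3763, 13/186=0.0699, 3/186=0.0161, 72/186=0.3871, 28/186=0.1505
Proportions for Dipodomys merriami (n=136): 4/136=0.0294, 2/136=0.0147, 31/136=0.2279, 72/136=0.5294, 27/136=0.1985
Σp_ordiᵢ² = 0.3427² + 0.0056² + 0.1573² + 0.3034² + 0.1910² = 0.117443 + 0.000031 + 0.024743 + 0.092052 + 0.036481 = 0.270750
B_ordi = 1 / 0.270750 = 3.6934
Σp_specᵢ² = 0.3763² + 0.0699² + 0.0161² + 0.3871² + 0.1505² = 0.141602 + 0.004886 + 0.000259 + 0.149846 + 0.022650 = 0.319243
B_spec = 1 / 0.319243 = 3.1324
Σp_merrᵢ² = 0.0294² + 0.0147² + 0.2279² + 0.5294² + 0.1985² = 0.000864 + 0.000216 + 0.051938 + 0.280264 + 0.039402 = 0.372684
B_merr = 1 / 0.372684 = 2.6832
Ranking by B (broadest → narrowest): Dipodomys ordii (3.69) > Dipodomys spectabilis (3.13) > Dipodomys merriami (2.68)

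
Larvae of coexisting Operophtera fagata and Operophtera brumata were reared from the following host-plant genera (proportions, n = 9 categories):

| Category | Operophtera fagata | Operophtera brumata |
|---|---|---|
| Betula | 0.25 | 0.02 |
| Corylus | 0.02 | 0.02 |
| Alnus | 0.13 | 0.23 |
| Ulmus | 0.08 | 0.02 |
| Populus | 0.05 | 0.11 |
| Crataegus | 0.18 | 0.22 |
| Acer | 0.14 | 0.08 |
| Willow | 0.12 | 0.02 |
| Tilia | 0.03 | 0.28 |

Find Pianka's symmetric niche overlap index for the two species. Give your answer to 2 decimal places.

Σ p₁ᵢp₂ᵢ = 0.0050 + 0.0004 + 0.0299 + 0.0016 + 0.0055 + 0.0396 + 0.0112 + 0.0024 + 0.0084 = 0.1040
Σp_1ᵢ² = 0.25² + 0.02² + 0.13² + 0.08² + 0.05² + 0.18² + 0.14² + 0.12² + 0.03² = 0.0625 + 0.0004 + 0.0169 + 0.0064 + 0.0025 + 0.0324 + 0.0196 + 0.0144 + 0.0009 = 0.1560
Σp_2ᵢ² = 0.02² + 0.02² + 0.23² + 0.02² + 0.11² + 0.22² + 0.08² + 0.02² + 0.28² = 0.0004 + 0.0004 + 0.0529 + 0.0004 + 0.0121 + 0.0484 + 0.0064 + 0.0004 + 0.0784 = 0.1998
O = 0.1040 / √(0.1560 × 0.1998) = 0.1040 / 0.17655 = 0.5891

0.59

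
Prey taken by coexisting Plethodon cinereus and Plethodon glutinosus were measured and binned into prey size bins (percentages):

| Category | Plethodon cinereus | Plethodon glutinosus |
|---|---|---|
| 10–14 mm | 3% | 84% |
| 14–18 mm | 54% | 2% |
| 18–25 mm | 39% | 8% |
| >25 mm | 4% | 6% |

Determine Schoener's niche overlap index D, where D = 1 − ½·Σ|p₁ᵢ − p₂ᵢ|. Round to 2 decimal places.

Convert percentages to proportions (divide by 100).
Σ|p₁ᵢ − p₂ᵢ| = 0.81 + 0.52 + 0.31 + 0.02 = 1.66
D = 1 − ½ × 1.66 = 1 − 0.830 = 0.1700

0.17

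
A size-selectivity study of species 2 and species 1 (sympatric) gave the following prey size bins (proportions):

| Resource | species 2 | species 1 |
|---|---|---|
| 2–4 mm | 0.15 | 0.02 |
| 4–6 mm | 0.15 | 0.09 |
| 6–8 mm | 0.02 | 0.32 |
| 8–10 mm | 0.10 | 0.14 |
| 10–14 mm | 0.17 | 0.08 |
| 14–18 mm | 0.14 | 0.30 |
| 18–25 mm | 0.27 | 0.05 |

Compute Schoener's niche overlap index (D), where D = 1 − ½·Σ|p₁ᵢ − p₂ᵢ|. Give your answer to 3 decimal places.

Σ|p₁ᵢ − p₂ᵢ| = 0.13 + 0.06 + 0.30 + 0.04 + 0.09 + 0.16 + 0.22 = 1.00
D = 1 − ½ × 1.00 = 1 − 0.500 = 0.50000

0.500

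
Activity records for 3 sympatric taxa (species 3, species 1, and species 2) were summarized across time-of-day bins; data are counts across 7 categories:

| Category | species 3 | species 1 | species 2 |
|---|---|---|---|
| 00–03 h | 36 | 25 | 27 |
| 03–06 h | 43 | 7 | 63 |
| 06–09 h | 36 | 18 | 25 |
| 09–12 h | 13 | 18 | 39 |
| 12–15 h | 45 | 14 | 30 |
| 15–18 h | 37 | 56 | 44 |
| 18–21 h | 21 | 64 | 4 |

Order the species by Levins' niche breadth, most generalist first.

species 3 > species 2 > species 1

Proportions for species 3 (n=231): 36/231=0.1558, 43/231=0.1861, 36/231=0.1558, 13/231=0.0563, 45/231=0.1948, 37/231=0.1602, 21/231=0.0909
Proportions for species 1 (n=202): 25/202=0.1238, 7/202=0.0347, 18/202=0.0891, 18/202=0.0891, 14/202=0.0693, 56/202=0.2772, 64/202=0.3168
Proportions for species 2 (n=232): 27/232=0.1164, 63/232=0.2716, 25/232=0.1078, 39/232=0.1681, 30/232=0.1293, 44/232=0.1897, 4/232=0.0172
Σp_3ᵢ² = 0.1558² + 0.1861² + 0.1558² + 0.0563² + 0.1948² + 0.1602² + 0.0909² = 0.024274 + 0.034633 + 0.024274 + 0.003170 + 0.037947 + 0.025664 + 0.008263 = 0.158225
B_3 = 1 / 0.158225 = 6.3201
Σp_1ᵢ² = 0.1238² + 0.0347² + 0.0891² + 0.0891² + 0.0693² + 0.2772² + 0.3168² = 0.015326 + 0.001204 + 0.007939 + 0.007939 + 0.004802 + 0.076840 + 0.100362 = 0.214412
B_1 = 1 / 0.214412 = 4.6639
Σp_2ᵢ² = 0.1164² + 0.2716² + 0.1078² + 0.1681² + 0.1293² + 0.1897² + 0.0172² = 0.013549 + 0.073767 + 0.011621 + 0.028258 + 0.016718 + 0.035986 + 0.000296 = 0.180195
B_2 = 1 / 0.180195 = 5.5495
Ranking by B (broadest → narrowest): species 3 (6.32) > species 2 (5.55) > species 1 (4.66)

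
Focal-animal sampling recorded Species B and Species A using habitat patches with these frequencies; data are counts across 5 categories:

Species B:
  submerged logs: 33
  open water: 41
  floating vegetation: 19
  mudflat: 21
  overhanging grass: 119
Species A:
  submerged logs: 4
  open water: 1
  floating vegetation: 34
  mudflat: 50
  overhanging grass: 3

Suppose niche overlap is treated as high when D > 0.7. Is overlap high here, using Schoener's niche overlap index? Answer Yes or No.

No

Proportions for Species B (n=233): 33/233=0.1416, 41/233=0.1760, 19/233=0.0815, 21/233=0.0901, 119/233=0.5107
Proportions for Species A (n=92): 4/92=0.0435, 1/92=0.0109, 34/92=0.3696, 50/92=0.5435, 3/92=0.0326
Σ|p₁ᵢ − p₂ᵢ| = 0.0981 + 0.1651 + 0.2881 + 0.4534 + 0.4781 = 1.4828
D = 1 − ½ × 1.4828 = 1 − 0.74140 = 0.25860
D = 0.25860 < 0.7 → No.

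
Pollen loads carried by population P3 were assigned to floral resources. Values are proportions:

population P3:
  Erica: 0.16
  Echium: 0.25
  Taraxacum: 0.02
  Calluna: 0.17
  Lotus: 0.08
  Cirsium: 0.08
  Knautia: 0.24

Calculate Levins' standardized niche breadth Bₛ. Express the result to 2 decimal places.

Σpᵢ² = 0.16² + 0.25² + 0.02² + 0.17² + 0.08² + 0.08² + 0.24² = 0.0256 + 0.0625 + 0.0004 + 0.0289 + 0.0064 + 0.0064 + 0.0576 = 0.1878
B = 1 / 0.1878 = 5.3248
Bₛ = (B − 1)/(n − 1) = (5.3248 − 1)/(7 − 1) = 4.3248/6 = 0.7208

0.72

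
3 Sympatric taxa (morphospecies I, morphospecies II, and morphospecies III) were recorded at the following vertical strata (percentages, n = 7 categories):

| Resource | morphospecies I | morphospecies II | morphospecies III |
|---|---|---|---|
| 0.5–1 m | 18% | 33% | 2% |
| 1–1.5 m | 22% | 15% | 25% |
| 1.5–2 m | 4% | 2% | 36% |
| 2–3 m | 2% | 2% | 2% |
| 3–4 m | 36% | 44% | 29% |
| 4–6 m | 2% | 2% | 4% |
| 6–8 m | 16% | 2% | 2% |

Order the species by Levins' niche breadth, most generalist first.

morphospecies I > morphospecies III > morphospecies II

Convert percentages to proportions (divide by 100).
Σp_Iᵢ² = 0.18² + 0.22² + 0.04² + 0.02² + 0.36² + 0.02² + 0.16² = 0.0324 + 0.0484 + 0.0016 + 0.0004 + 0.1296 + 0.0004 + 0.0256 = 0.2384
B_I = 1 / 0.2384 = 4.1946
Σp_IIᵢ² = 0.33² + 0.15² + 0.02² + 0.02² + 0.44² + 0.02² + 0.02² = 0.1089 + 0.0225 + 0.0004 + 0.0004 + 0.1936 + 0.0004 + 0.0004 = 0.3266
B_II = 1 / 0.3266 = 3.0618
Σp_IIIᵢ² = 0.02² + 0.25² + 0.36² + 0.02² + 0.29² + 0.04² + 0.02² = 0.0004 + 0.0625 + 0.1296 + 0.0004 + 0.0841 + 0.0016 + 0.0004 = 0.2790
B_III = 1 / 0.2790 = 3.5842
Ranking by B (broadest → narrowest): morphospecies I (4.19) > morphospecies III (3.58) > morphospecies II (3.06)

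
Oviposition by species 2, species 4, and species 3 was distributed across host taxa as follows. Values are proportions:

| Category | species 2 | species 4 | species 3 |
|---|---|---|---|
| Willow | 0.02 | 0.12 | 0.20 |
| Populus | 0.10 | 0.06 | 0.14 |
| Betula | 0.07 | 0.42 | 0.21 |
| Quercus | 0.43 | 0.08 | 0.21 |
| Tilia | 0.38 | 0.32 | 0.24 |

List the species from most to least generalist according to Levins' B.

Σp_2ᵢ² = 0.02² + 0.10² + 0.07² + 0.43² + 0.38² = 0.0004 + 0.0100 + 0.0049 + 0.1849 + 0.1444 = 0.3446
B_2 = 1 / 0.3446 = 2.9019
Σp_4ᵢ² = 0.12² + 0.06² + 0.42² + 0.08² + 0.32² = 0.0144 + 0.0036 + 0.1764 + 0.0064 + 0.1024 = 0.3032
B_4 = 1 / 0.3032 = 3.2982
Σp_3ᵢ² = 0.20² + 0.14² + 0.21² + 0.21² + 0.24² = 0.0400 + 0.0196 + 0.0441 + 0.0441 + 0.0576 = 0.2054
B_3 = 1 / 0.2054 = 4.8685
Ranking by B (broadest → narrowest): species 3 (4.87) > species 4 (3.30) > species 2 (2.90)

species 3 > species 4 > species 2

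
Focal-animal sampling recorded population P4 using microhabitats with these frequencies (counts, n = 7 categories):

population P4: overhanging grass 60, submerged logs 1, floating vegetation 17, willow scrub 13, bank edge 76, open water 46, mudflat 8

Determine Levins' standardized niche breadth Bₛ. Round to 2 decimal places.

Proportions for population P4 (n=221): 60/221=0.2715, 1/221=0.0045, 17/221=0.0769, 13/221=0.0588, 76/221=0.3439, 46/221=0.2081, 8/221=0.0362
Σpᵢ² = 0.2715² + 0.0045² + 0.0769² + 0.0588² + 0.3439² + 0.2081² + 0.0362² = 0.073712 + 0.000020 + 0.005914 + 0.003457 + 0.118267 + 0.043306 + 0.001310 = 0.245986
B = 1 / 0.245986 = 4.0653
Bₛ = (B − 1)/(n − 1) = (4.0653 − 1)/(7 − 1) = 3.0653/6 = 0.5109

0.51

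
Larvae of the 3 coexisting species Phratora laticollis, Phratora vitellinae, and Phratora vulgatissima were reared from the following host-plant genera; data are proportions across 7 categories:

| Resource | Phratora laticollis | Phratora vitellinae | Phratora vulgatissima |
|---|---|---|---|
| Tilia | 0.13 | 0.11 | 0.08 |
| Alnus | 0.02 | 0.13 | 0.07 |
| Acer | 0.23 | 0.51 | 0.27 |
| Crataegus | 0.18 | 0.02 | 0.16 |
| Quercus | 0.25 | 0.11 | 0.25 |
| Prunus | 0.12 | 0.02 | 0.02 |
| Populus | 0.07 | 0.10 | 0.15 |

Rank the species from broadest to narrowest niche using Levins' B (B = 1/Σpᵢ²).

Σp_latiᵢ² = 0.13² + 0.02² + 0.23² + 0.18² + 0.25² + 0.12² + 0.07² = 0.0169 + 0.0004 + 0.0529 + 0.0324 + 0.0625 + 0.0144 + 0.0049 = 0.1844
B_lati = 1 / 0.1844 = 5.4230
Σp_viteᵢ² = 0.11² + 0.13² + 0.51² + 0.02² + 0.11² + 0.02² + 0.10² = 0.0121 + 0.0169 + 0.2601 + 0.0004 + 0.0121 + 0.0004 + 0.0100 = 0.3120
B_vite = 1 / 0.3120 = 3.2051
Σp_vulgᵢ² = 0.08² + 0.07² + 0.27² + 0.16² + 0.25² + 0.02² + 0.15² = 0.0064 + 0.0049 + 0.0729 + 0.0256 + 0.0625 + 0.0004 + 0.0225 = 0.1952
B_vulg = 1 / 0.1952 = 5.1230
Ranking by B (broadest → narrowest): Phratora laticollis (5.42) > Phratora vulgatissima (5.12) > Phratora vitellinae (3.21)

Phratora laticollis > Phratora vulgatissima > Phratora vitellinae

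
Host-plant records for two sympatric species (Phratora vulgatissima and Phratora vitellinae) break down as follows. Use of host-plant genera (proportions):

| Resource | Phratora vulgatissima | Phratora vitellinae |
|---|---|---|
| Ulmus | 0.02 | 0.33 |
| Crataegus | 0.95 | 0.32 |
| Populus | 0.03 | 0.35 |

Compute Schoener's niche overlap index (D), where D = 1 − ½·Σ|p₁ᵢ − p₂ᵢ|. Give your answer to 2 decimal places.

Σ|p₁ᵢ − p₂ᵢ| = 0.31 + 0.63 + 0.32 = 1.26
D = 1 − ½ × 1.26 = 1 − 0.630 = 0.3700

0.37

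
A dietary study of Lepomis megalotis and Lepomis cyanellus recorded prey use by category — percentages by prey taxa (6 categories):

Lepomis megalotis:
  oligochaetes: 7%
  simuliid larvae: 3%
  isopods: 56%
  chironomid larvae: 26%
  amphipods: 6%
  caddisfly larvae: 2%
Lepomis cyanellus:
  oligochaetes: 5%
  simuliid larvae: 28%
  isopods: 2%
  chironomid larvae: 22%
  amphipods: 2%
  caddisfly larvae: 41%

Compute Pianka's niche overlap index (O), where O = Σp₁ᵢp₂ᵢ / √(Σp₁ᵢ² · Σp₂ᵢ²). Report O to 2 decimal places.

Convert percentages to proportions (divide by 100).
Σ p₁ᵢp₂ᵢ = 0.0035 + 0.0084 + 0.0112 + 0.0572 + 0.0012 + 0.0082 = 0.0897
Σp_1ᵢ² = 0.07² + 0.03² + 0.56² + 0.26² + 0.06² + 0.02² = 0.0049 + 0.0009 + 0.3136 + 0.0676 + 0.0036 + 0.0004 = 0.3910
Σp_2ᵢ² = 0.05² + 0.28² + 0.02² + 0.22² + 0.02² + 0.41² = 0.0025 + 0.0784 + 0.0004 + 0.0484 + 0.0004 + 0.1681 = 0.2982
O = 0.0897 / √(0.3910 × 0.2982) = 0.0897 / 0.34146 = 0.2627

0.26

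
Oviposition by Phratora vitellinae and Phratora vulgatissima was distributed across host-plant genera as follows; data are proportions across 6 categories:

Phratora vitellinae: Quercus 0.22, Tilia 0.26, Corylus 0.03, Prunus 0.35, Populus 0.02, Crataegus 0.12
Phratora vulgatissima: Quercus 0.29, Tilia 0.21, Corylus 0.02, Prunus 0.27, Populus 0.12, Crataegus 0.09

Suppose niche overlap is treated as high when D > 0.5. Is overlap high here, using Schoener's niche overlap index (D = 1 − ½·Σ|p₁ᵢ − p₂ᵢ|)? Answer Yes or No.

Yes

Σ|p₁ᵢ − p₂ᵢ| = 0.07 + 0.05 + 0.01 + 0.08 + 0.10 + 0.03 = 0.34
D = 1 − ½ × 0.34 = 1 − 0.170 = 0.8300
D = 0.8300 > 0.5 → Yes.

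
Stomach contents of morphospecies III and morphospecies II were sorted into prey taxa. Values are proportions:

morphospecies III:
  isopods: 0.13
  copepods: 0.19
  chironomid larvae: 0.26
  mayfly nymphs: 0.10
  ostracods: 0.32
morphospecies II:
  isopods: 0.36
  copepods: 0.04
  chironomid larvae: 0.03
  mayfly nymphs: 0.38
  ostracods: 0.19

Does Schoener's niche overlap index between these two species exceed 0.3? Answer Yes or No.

Yes

Σ|p₁ᵢ − p₂ᵢ| = 0.23 + 0.15 + 0.23 + 0.28 + 0.13 = 1.02
D = 1 − ½ × 1.02 = 1 − 0.510 = 0.4900
D = 0.4900 > 0.3 → Yes.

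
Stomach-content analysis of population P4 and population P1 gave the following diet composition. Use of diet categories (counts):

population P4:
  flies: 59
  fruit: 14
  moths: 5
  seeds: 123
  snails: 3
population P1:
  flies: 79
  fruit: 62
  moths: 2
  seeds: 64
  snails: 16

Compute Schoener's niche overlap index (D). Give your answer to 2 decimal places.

Proportions for population P4 (n=204): 59/204=0.2892, 14/204=0.0686, 5/204=0.0245, 123/204=0.6029, 3/204=0.0147
Proportions for population P1 (n=223): 79/223=0.3543, 62/223=0.2780, 2/223=0.0090, 64/223=0.2870, 16/223=0.0717
Σ|p₁ᵢ − p₂ᵢ| = 0.0651 + 0.2094 + 0.0155 + 0.3159 + 0.0570 = 0.6629
D = 1 − ½ × 0.6629 = 1 − 0.33145 = 0.66855

0.67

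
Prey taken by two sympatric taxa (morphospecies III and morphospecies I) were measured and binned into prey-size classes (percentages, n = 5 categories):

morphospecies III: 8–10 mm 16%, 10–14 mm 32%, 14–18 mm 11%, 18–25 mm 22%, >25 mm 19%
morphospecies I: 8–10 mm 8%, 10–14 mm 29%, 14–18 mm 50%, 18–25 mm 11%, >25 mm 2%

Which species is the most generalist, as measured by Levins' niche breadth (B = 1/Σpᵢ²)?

morphospecies III

Convert percentages to proportions (divide by 100).
Σp_IIIᵢ² = 0.16² + 0.32² + 0.11² + 0.22² + 0.19² = 0.0256 + 0.1024 + 0.0121 + 0.0484 + 0.0361 = 0.2246
B_III = 1 / 0.2246 = 4.4524
Σp_Iᵢ² = 0.08² + 0.29² + 0.50² + 0.11² + 0.02² = 0.0064 + 0.0841 + 0.2500 + 0.0121 + 0.0004 = 0.3530
B_I = 1 / 0.3530 = 2.8329
Highest B → broadest niche (most generalist): morphospecies III (B = 4.45).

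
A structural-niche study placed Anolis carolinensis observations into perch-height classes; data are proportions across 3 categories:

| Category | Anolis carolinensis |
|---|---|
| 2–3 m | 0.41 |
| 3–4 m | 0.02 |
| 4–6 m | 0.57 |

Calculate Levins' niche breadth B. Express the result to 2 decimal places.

Σpᵢ² = 0.41² + 0.02² + 0.57² = 0.1681 + 0.0004 + 0.3249 = 0.4934
B = 1 / 0.4934 = 2.0268

2.03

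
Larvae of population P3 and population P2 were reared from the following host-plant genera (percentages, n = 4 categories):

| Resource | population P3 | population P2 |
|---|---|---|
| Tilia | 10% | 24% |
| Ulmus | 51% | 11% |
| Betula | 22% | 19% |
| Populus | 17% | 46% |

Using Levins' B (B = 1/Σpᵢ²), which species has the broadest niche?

Convert percentages to proportions (divide by 100).
Σp_P3ᵢ² = 0.10² + 0.51² + 0.22² + 0.17² = 0.0100 + 0.2601 + 0.0484 + 0.0289 = 0.3474
B_P3 = 1 / 0.3474 = 2.8785
Σp_P2ᵢ² = 0.24² + 0.11² + 0.19² + 0.46² = 0.0576 + 0.0121 + 0.0361 + 0.2116 = 0.3174
B_P2 = 1 / 0.3174 = 3.1506
Highest B → broadest niche (most generalist): population P2 (B = 3.15).

population P2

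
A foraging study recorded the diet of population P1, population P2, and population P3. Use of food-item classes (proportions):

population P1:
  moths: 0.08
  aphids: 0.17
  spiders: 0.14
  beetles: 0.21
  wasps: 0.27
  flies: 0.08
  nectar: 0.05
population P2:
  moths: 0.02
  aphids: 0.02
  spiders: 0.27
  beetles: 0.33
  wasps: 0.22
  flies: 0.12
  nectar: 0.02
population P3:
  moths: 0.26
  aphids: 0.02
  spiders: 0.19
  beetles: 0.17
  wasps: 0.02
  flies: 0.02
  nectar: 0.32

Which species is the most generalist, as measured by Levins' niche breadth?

population P1

Σp_P1ᵢ² = 0.08² + 0.17² + 0.14² + 0.21² + 0.27² + 0.08² + 0.05² = 0.0064 + 0.0289 + 0.0196 + 0.0441 + 0.0729 + 0.0064 + 0.0025 = 0.1808
B_P1 = 1 / 0.1808 = 5.5310
Σp_P2ᵢ² = 0.02² + 0.02² + 0.27² + 0.33² + 0.22² + 0.12² + 0.02² = 0.0004 + 0.0004 + 0.0729 + 0.1089 + 0.0484 + 0.0144 + 0.0004 = 0.2458
B_P2 = 1 / 0.2458 = 4.0683
Σp_P3ᵢ² = 0.26² + 0.02² + 0.19² + 0.17² + 0.02² + 0.02² + 0.32² = 0.0676 + 0.0004 + 0.0361 + 0.0289 + 0.0004 + 0.0004 + 0.1024 = 0.2362
B_P3 = 1 / 0.2362 = 4.2337
Highest B → broadest niche (most generalist): population P1 (B = 5.53).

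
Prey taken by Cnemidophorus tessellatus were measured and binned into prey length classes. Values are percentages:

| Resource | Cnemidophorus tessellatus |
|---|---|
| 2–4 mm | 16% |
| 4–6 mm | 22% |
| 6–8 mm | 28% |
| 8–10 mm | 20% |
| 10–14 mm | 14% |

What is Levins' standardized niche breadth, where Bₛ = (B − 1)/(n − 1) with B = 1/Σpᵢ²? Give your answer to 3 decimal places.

0.929

Convert percentages to proportions (divide by 100).
Σpᵢ² = 0.16² + 0.22² + 0.28² + 0.20² + 0.14² = 0.0256 + 0.0484 + 0.0784 + 0.0400 + 0.0196 = 0.2120
B = 1 / 0.2120 = 4.71698
Bₛ = (B − 1)/(n − 1) = (4.71698 − 1)/(5 − 1) = 3.71698/4 = 0.92925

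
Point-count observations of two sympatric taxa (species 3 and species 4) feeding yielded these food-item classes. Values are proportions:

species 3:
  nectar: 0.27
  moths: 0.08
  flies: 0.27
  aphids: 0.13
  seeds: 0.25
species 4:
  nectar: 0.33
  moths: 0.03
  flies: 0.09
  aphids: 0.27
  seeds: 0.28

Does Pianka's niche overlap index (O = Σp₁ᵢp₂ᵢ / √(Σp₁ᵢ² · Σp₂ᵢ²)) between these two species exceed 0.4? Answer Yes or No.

Σ p₁ᵢp₂ᵢ = 0.0891 + 0.0024 + 0.0243 + 0.0351 + 0.0700 = 0.2209
Σp_1ᵢ² = 0.27² + 0.08² + 0.27² + 0.13² + 0.25² = 0.0729 + 0.0064 + 0.0729 + 0.0169 + 0.0625 = 0.2316
Σp_2ᵢ² = 0.33² + 0.03² + 0.09² + 0.27² + 0.28² = 0.1089 + 0.0009 + 0.0081 + 0.0729 + 0.0784 = 0.2692
O = 0.2209 / √(0.2316 × 0.2692) = 0.2209 / 0.24969 = 0.8847
O = 0.8847 > 0.4 → Yes.

Yes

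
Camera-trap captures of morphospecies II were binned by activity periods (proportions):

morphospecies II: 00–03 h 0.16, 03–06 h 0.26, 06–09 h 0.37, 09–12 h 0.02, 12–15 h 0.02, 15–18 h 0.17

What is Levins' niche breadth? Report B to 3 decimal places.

3.849

Σpᵢ² = 0.16² + 0.26² + 0.37² + 0.02² + 0.02² + 0.17² = 0.0256 + 0.0676 + 0.1369 + 0.0004 + 0.0004 + 0.0289 = 0.2598
B = 1 / 0.2598 = 3.84911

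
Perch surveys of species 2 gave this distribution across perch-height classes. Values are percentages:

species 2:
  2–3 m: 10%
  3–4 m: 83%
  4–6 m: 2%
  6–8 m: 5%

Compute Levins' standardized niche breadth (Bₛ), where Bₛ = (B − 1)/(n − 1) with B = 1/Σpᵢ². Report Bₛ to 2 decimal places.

0.14

Convert percentages to proportions (divide by 100).
Σpᵢ² = 0.10² + 0.83² + 0.02² + 0.05² = 0.0100 + 0.6889 + 0.0004 + 0.0025 = 0.7018
B = 1 / 0.7018 = 1.4249
Bₛ = (B − 1)/(n − 1) = (1.4249 − 1)/(4 − 1) = 0.4249/3 = 0.1416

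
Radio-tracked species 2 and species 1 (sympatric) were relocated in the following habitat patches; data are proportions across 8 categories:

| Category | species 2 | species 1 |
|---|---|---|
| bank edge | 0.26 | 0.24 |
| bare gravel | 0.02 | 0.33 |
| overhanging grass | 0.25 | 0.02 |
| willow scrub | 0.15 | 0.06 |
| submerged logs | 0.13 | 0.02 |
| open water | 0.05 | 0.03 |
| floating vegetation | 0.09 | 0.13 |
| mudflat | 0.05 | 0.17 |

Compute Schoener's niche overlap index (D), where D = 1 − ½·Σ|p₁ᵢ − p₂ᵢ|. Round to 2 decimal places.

0.53

Σ|p₁ᵢ − p₂ᵢ| = 0.02 + 0.31 + 0.23 + 0.09 + 0.11 + 0.02 + 0.04 + 0.12 = 0.94
D = 1 − ½ × 0.94 = 1 − 0.470 = 0.5300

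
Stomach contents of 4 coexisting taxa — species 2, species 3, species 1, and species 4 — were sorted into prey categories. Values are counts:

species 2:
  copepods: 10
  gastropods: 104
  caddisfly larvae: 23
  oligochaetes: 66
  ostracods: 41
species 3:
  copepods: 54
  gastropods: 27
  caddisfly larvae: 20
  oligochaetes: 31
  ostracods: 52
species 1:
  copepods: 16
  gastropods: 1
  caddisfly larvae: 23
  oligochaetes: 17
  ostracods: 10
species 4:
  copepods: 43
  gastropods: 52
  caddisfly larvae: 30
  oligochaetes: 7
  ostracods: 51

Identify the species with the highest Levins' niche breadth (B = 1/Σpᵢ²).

Proportions for species 2 (n=244): 10/244=0.0410, 104/244=0.4262, 23/244=0.0943, 66/244=0.2705, 41/244=0.1680
Proportions for species 3 (n=184): 54/184=0.2935, 27/184=0.1467, 20/184=0.1087, 31/184=0.1685, 52/184=0.2826
Proportions for species 1 (n=67): 16/67=0.2388, 1/67=0.0149, 23/67=0.3433, 17/67=0.2537, 10/67=0.1493
Proportions for species 4 (n=183): 43/183=0.2350, 52/183=0.2842, 30/183=0.1639, 7/183=0.0383, 51/183=0.2787
Σp_2ᵢ² = 0.0410² + 0.4262² + 0.0943² + 0.2705² + 0.1680² = 0.001681 + 0.181646 + 0.008892 + 0.073170 + 0.028224 = 0.293613
B_2 = 1 / 0.293613 = 3.4058
Σp_3ᵢ² = 0.2935² + 0.1467² + 0.1087² + 0.1685² + 0.2826² = 0.086142 + 0.021521 + 0.011816 + 0.028392 + 0.079863 = 0.227734
B_3 = 1 / 0.227734 = 4.3911
Σp_1ᵢ² = 0.2388² + 0.0149² + 0.3433² + 0.2537² + 0.1493² = 0.057025 + 0.000222 + 0.117855 + 0.064364 + 0.022290 = 0.261756
B_1 = 1 / 0.261756 = 3.8204
Σp_4ᵢ² = 0.2350² + 0.2842² + 0.1639² + 0.0383² + 0.2787² = 0.055225 + 0.080770 + 0.026863 + 0.001467 + 0.077674 = 0.241999
B_4 = 1 / 0.241999 = 4.1322
Highest B → broadest niche (most generalist): species 3 (B = 4.39).

species 3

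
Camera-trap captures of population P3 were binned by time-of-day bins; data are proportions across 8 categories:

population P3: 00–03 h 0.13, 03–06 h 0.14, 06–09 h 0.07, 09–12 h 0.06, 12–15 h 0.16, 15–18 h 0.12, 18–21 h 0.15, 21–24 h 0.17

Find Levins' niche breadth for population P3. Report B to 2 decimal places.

7.33

Σpᵢ² = 0.13² + 0.14² + 0.07² + 0.06² + 0.16² + 0.12² + 0.15² + 0.17² = 0.0169 + 0.0196 + 0.0049 + 0.0036 + 0.0256 + 0.0144 + 0.0225 + 0.0289 = 0.1364
B = 1 / 0.1364 = 7.3314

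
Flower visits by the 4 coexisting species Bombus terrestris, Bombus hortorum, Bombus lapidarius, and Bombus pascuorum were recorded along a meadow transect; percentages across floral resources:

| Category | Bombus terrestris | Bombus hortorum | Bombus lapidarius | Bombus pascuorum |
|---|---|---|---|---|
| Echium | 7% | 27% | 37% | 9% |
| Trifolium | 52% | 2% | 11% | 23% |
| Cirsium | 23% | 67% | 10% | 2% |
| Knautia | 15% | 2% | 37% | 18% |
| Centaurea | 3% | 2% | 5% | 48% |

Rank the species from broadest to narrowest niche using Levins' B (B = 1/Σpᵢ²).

Convert percentages to proportions (divide by 100).
Σp_terrᵢ² = 0.07² + 0.52² + 0.23² + 0.15² + 0.03² = 0.0049 + 0.2704 + 0.0529 + 0.0225 + 0.0009 = 0.3516
B_terr = 1 / 0.3516 = 2.8441
Σp_hortᵢ² = 0.27² + 0.02² + 0.67² + 0.02² + 0.02² = 0.0729 + 0.0004 + 0.4489 + 0.0004 + 0.0004 = 0.5230
B_hort = 1 / 0.5230 = 1.9120
Σp_lapiᵢ² = 0.37² + 0.11² + 0.10² + 0.37² + 0.05² = 0.1369 + 0.0121 + 0.0100 + 0.1369 + 0.0025 = 0.2984
B_lapi = 1 / 0.2984 = 3.3512
Σp_pascᵢ² = 0.09² + 0.23² + 0.02² + 0.18² + 0.48² = 0.0081 + 0.0529 + 0.0004 + 0.0324 + 0.2304 = 0.3242
B_pasc = 1 / 0.3242 = 3.0845
Ranking by B (broadest → narrowest): Bombus lapidarius (3.35) > Bombus pascuorum (3.08) > Bombus terrestris (2.84) > Bombus hortorum (1.91)

Bombus lapidarius > Bombus pascuorum > Bombus terrestris > Bombus hortorum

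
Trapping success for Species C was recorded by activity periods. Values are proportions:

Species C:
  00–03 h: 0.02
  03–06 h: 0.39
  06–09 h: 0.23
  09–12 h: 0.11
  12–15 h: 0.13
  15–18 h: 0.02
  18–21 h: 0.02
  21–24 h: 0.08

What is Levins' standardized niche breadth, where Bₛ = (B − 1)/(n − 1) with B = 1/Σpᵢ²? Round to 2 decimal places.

0.45

Σpᵢ² = 0.02² + 0.39² + 0.23² + 0.11² + 0.13² + 0.02² + 0.02² + 0.08² = 0.0004 + 0.1521 + 0.0529 + 0.0121 + 0.0169 + 0.0004 + 0.0004 + 0.0064 = 0.2416
B = 1 / 0.2416 = 4.1391
Bₛ = (B − 1)/(n − 1) = (4.1391 − 1)/(8 − 1) = 3.1391/7 = 0.4484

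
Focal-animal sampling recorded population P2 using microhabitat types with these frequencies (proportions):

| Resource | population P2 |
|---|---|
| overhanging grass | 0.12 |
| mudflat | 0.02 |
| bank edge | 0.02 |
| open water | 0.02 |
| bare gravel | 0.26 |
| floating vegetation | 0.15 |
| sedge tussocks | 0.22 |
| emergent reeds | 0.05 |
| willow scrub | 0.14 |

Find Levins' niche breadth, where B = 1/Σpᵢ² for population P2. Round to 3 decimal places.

5.675

Σpᵢ² = 0.12² + 0.02² + 0.02² + 0.02² + 0.26² + 0.15² + 0.22² + 0.05² + 0.14² = 0.0144 + 0.0004 + 0.0004 + 0.0004 + 0.0676 + 0.0225 + 0.0484 + 0.0025 + 0.0196 = 0.1762
B = 1 / 0.1762 = 5.67537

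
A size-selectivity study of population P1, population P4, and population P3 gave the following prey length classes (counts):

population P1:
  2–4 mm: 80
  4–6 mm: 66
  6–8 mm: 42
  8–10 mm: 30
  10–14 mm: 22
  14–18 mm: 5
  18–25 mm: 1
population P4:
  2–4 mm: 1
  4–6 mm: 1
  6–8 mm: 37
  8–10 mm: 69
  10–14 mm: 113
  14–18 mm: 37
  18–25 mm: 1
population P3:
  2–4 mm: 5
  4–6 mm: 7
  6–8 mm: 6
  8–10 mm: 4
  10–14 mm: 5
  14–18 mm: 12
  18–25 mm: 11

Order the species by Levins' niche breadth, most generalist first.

population P3 > population P1 > population P4

Proportions for population P1 (n=246): 80/246=0.3252, 66/246=0.2683, 42/246=0.1707, 30/246=0.1220, 22/246=0.0894, 5/246=0.0203, 1/246=0.0041
Proportions for population P4 (n=259): 1/259=0.0039, 1/259=0.0039, 37/259=0.1429, 69/259=0.2664, 113/259=0.4363, 37/259=0.1429, 1/259=0.0039
Proportions for population P3 (n=50): 5/50=0.1000, 7/50=0.1400, 6/50=0.1200, 4/50=0.0800, 5/50=0.1000, 12/50=0.2400, 11/50=0.2200
Σp_P1ᵢ² = 0.3252² + 0.2683² + 0.1707² + 0.1220² + 0.0894² + 0.0203² + 0.0041² = 0.105755 + 0.071985 + 0.029138 + 0.014884 + 0.007992 + 0.000412 + 0.000017 = 0.230183
B_P1 = 1 / 0.230183 = 4.3444
Σp_P4ᵢ² = 0.0039² + 0.0039² + 0.1429² + 0.2664² + 0.4363² + 0.1429² + 0.0039² = 0.000015 + 0.000015 + 0.020420 + 0.070969 + 0.190358 + 0.020420 + 0.000015 = 0.302212
B_P4 = 1 / 0.302212 = 3.3089
Σp_P3ᵢ² = 0.1000² + 0.1400² + 0.1200² + 0.0800² + 0.1000² + 0.2400² + 0.2200² = 0.010000 + 0.019600 + 0.014400 + 0.006400 + 0.010000 + 0.057600 + 0.048400 = 0.166400
B_P3 = 1 / 0.166400 = 6.0096
Ranking by B (broadest → narrowest): population P3 (6.01) > population P1 (4.34) > population P4 (3.31)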